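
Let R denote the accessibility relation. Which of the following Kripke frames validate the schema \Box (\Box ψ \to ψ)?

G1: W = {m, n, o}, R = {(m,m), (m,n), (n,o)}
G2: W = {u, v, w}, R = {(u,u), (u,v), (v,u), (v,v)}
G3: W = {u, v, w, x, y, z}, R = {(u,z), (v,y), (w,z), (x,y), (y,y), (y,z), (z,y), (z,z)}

G2, G3

This is the axiom for shift-reflexivity; its first-order frame correspondent is \forall x \forall y (Rxy \to Ryy).
G1: fails — Rno but not Roo.
G2: ✓.
G3: ✓.
Valid on: G2, G3.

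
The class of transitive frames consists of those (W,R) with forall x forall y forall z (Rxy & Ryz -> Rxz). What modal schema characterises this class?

□r → □□r

This is transitivity; the standard corresponding axiom is 4: □r → □□r.
Suppose □r→□□r is valid. Take Rxy, Ryz and set V(r)={w : Rxw}. Then □r at x, so □□r at x, so □r at y, so r at z, i.e. Rxz.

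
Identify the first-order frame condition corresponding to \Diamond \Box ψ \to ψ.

symmetry

This is a form of the B axiom.
Its frame correspondent is symmetry — \forall x \forall y (Rxy \to Ryx).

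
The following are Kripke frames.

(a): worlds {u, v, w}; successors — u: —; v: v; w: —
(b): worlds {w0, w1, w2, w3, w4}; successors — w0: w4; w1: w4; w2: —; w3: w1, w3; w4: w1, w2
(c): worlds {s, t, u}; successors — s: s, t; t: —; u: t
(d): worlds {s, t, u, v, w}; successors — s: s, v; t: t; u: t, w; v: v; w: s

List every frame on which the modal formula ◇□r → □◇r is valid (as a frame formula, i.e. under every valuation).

The schema corresponds to convergence: ∀x ∀y ∀z (Rxy ∧ Rxz → ∃w (Ryw ∧ Rzw)).
(a): holds.
(b): fails — Rw3w1 and Rw3w3 but w1 and w3 have no common successor.
(c): fails — Rss and Rst but s and t have no common successor.
(d): fails — Ruw and Rut but w and t have no common successor.

(a)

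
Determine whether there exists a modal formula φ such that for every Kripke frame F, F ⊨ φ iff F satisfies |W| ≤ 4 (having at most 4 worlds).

No

Any modally definable frame class is closed under disjoint unions.
Any modal formula valid on each of 5 disjoint one-world frames is valid on their disjoint union (validity is preserved under disjoint unions). Each one-world frame has |W|=1≤4, but the union has |W|=5.
Hence having at most 4 worlds is not modally definable.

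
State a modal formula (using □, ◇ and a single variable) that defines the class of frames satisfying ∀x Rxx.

□ψ → ψ

The condition is reflexivity. The T schema □ψ → ψ defines it.
Suppose □ψ→ψ is valid. At any x set V(ψ)={w : Rxw}. Then □ψ holds at x, so ψ holds at x, i.e. Rxx.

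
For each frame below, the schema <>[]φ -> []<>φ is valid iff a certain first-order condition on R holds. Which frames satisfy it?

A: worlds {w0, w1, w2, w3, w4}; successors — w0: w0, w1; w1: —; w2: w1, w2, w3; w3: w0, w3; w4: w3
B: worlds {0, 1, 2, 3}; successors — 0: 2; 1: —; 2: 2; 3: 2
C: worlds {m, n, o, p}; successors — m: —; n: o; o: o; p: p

B, C

Frame correspondent (Sahlqvist): forall x forall y forall z (Rxy & Rxz -> exists w (Ryw & Rzw)) — i.e. convergence.
A: fails — Rw0w1 and Rw0w1 but w1 and w1 have no common successor.
B: ✓.
C: ✓.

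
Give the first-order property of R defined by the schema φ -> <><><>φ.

This is a Sahlqvist (Geach-type) schema ◇^0□^0φ → □^0◇^3φ.
Minimal-valuation argument: fix x; take any y with xR^0y and any z with xR^0z. Set V(φ) to the set of worlds R-reachable from y in exactly 0 steps. Then □^0φ holds at y, so the antecedent holds at x; validity forces ◇^3φ at z, giving a w with zR^3w and yR^0w.
First-order correspondent: forall x exists w (x = w & x R^3 w).

forall x exists w (x = w & x R^3 w)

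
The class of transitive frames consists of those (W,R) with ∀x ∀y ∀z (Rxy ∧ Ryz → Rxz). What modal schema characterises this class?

□s → □□s

A defining formula is □s → □□s (the 4 axiom).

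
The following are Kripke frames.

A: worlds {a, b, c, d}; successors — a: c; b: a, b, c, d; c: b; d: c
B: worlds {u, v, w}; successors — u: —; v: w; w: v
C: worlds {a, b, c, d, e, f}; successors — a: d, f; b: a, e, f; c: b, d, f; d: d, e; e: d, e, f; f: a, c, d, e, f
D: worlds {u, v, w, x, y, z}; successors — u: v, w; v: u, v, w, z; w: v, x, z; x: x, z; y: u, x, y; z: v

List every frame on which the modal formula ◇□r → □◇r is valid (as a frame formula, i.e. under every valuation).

This is the axiom for convergence; its first-order frame correspondent is ∀x ∀y ∀z (Rxy ∧ Rxz → ∃w (Ryw ∧ Rzw)).
A: fails — Rbc and Rba but c and a have no common successor.
B: ✓.
C: ✓.
D: fails — Rwx and Rwz but x and z have no common successor.
Valid on: B, C.

B, C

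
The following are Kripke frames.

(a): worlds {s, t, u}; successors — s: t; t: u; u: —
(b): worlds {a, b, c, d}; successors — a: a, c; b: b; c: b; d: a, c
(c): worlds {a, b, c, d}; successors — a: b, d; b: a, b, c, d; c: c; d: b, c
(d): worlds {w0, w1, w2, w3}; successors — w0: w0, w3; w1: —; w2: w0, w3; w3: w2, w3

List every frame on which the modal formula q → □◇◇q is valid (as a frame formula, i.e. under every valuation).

(d)

This is the axiom for a generalized confluence (Geach) condition; its first-order frame correspondent is ∀x ∀z (xRz → ∃w (x = w ∧ zR²w)).
(a): fails — sRt but no w with s=w and tR²w.
(b): fails — aRc but no w with a=w and cR²w.
(c): fails — bRc but no w with b=w and cR²w.
(d): satisfies the condition.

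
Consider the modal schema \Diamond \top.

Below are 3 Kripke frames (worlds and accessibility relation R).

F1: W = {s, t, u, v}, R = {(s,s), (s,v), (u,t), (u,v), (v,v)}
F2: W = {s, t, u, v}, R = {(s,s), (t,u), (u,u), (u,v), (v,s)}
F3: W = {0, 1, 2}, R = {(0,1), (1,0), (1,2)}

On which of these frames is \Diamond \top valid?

This is the axiom for seriality; its first-order frame correspondent is \forall x \exists y Rxy.
F1: fails — world t has no successor.
F2: holds.
F3: fails — world 2 has no successor.

F2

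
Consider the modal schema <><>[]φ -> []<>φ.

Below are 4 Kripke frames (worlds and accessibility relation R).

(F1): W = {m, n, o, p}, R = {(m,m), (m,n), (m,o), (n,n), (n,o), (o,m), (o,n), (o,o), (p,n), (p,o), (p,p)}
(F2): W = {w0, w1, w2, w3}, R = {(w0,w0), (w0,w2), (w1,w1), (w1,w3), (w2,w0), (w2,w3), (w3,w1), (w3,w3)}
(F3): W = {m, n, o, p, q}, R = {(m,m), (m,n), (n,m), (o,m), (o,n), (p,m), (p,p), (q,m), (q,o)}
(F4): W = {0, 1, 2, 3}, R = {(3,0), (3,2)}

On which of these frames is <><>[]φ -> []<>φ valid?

(F1), (F3), (F4)

The schema corresponds to a generalized confluence (Geach) condition: forall x forall y forall z ((x R^2 y & xRz) -> exists w (yRw & zRw)).
(F1): ✓.
(F2): fails — w0R²w3, w0Rw0 but no w with w3Rw and w0Rw.
(F3): ✓.
(F4): ✓.
Valid on: (F1), (F3), (F4).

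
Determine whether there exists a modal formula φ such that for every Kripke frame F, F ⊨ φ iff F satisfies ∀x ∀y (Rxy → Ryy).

Definable; □(□p → p) defines it

This is a Sahlqvist condition; the T□ axiom □(□p → p) defines it.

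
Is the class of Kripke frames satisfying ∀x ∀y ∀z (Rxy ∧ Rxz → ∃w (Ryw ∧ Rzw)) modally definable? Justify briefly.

Yes — defined by ◇□q → □◇q

Yes: it is convergence, defined by the .2 schema ◇□q → □◇q.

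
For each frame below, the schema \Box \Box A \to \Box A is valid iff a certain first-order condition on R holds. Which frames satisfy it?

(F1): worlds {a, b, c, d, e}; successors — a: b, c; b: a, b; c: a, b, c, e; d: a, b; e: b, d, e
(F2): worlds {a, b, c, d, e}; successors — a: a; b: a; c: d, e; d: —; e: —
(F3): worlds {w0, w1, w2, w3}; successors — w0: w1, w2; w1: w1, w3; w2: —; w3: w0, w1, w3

The schema corresponds to density: \forall x \forall y (Rxy \to \exists z (Rxz \wedge Rzy)).
(F1): satisfies the condition.
(F2): fails — Rcd but no z with Rcz and Rzd.
(F3): fails — Rw0w2 but no z with Rw0z and Rzw2.
Valid on: (F1).

(F1)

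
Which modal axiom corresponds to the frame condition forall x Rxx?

This is reflexivity; the standard corresponding axiom is T: □r → r.
Suppose □r→r is valid. At any x set V(r)={w : Rxw}. Then □r holds at x, so r holds at x, i.e. Rxx.

□r → r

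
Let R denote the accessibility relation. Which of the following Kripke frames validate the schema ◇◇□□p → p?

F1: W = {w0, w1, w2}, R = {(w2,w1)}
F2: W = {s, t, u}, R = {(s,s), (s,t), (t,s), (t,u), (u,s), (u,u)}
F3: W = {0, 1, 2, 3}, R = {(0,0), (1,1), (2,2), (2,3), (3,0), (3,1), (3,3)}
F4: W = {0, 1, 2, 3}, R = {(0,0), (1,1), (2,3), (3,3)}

Frame correspondent (Sahlqvist): ∀x ∀y (xR²y → ∃w (yR²w ∧ x = w)) — i.e. a generalized confluence (Geach) condition.
F1: holds.
F2: holds.
F3: fails — 2R²0 but no w with 0R²w and 2=w.
F4: fails — 2R²3 but no w with 3R²w and 2=w.
Valid on: F1, F2.

F1, F2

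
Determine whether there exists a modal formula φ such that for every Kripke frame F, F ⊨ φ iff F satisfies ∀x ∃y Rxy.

Yes — defined by □q → ◇q

Yes: it is seriality, defined by the D schema □q → ◇q.
Suppose □q→◇q is valid. At any x set V(q)=W. Then □q at x, so ◇q at x, so x has a successor.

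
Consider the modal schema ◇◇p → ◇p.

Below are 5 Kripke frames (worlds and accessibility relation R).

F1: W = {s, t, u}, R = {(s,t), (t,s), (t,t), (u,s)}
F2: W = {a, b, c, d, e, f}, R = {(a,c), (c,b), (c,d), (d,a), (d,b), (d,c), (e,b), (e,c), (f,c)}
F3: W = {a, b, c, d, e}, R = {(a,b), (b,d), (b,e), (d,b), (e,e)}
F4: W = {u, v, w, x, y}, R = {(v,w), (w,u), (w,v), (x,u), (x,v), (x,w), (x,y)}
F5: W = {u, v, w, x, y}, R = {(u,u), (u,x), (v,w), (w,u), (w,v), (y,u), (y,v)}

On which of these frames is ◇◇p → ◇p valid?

none

This is the axiom for a generalized confluence (Geach) condition; its first-order frame correspondent is ∀x ∀y (xR²y → ∃w (y = w ∧ xRw)).
F1: fails — sR²s but no w with s=w and sRw.
F2: fails — aR²b but no w with b=w and aRw.
F3: fails — aR²d but no w with d=w and aRw.
F4: fails — vR²u but no t with u=t and vRt.
F5: fails — vR²u but no t with u=t and vRt.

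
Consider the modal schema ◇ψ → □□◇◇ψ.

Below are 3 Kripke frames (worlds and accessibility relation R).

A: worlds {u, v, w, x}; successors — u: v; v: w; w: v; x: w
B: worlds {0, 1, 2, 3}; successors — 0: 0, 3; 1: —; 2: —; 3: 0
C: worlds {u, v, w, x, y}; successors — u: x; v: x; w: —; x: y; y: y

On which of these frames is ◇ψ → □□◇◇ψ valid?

B

This is the axiom for a generalized confluence (Geach) condition; its first-order frame correspondent is ∀x ∀y ∀z ((xRy ∧ xR²z) → ∃w (y = w ∧ zR²w)).
A: fails — uRv, uR²w but no t with v=t and wR²t.
B: holds.
C: fails — uRx, uR²y but no t with x=t and yR²t.
Valid on: B.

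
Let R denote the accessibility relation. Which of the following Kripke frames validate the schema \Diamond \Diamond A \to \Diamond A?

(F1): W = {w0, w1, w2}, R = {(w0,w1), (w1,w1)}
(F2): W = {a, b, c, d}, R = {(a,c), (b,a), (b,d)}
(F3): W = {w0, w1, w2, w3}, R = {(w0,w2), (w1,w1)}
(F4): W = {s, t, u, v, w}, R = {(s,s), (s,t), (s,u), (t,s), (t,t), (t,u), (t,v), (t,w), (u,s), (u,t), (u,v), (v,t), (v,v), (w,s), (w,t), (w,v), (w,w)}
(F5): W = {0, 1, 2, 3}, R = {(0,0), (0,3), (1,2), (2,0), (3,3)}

The schema corresponds to transitivity: \forall x \forall y \forall z (Rxy \wedge Ryz \to Rxz).
(F1): condition met.
(F2): fails — Rba and Rac but not Rbc.
(F3): condition met.
(F4): fails — Rwt and Rtu but not Rwu.
(F5): fails — R12 and R20 but not R10.
Valid on: (F1), (F3).

(F1), (F3)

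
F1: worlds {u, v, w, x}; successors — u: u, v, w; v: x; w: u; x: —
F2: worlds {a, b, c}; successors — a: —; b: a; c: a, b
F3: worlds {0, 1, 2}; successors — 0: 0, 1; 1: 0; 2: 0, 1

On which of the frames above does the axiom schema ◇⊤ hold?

F3

This is the axiom for seriality; its first-order frame correspondent is ∀x ∃y Rxy.
F1: fails — world x has no successor.
F2: fails — world a has no successor.
F3: holds.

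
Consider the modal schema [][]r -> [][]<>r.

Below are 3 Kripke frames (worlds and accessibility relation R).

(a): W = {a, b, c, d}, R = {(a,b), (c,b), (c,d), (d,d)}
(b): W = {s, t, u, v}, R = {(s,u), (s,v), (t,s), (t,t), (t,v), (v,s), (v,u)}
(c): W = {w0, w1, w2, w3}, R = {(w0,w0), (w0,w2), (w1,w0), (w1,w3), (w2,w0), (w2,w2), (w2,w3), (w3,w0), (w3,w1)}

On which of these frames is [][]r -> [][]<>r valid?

This is the axiom for a generalized confluence (Geach) condition; its first-order frame correspondent is forall x forall z (x R^2 z -> exists w (x R^2 w & zRw)).
(a): ✓.
(b): fails — sR²u but no w with sR²w and uRw.
(c): ✓.

(a), (c)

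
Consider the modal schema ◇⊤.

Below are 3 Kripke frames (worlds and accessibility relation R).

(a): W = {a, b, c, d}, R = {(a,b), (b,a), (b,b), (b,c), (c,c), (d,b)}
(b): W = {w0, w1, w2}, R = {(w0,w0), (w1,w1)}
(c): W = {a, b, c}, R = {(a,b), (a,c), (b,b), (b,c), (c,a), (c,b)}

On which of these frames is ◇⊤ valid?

Frame correspondent (Sahlqvist): ∀x ∃y Rxy — i.e. seriality.
(a): holds.
(b): fails — world w2 has no successor.
(c): holds.

(a), (c)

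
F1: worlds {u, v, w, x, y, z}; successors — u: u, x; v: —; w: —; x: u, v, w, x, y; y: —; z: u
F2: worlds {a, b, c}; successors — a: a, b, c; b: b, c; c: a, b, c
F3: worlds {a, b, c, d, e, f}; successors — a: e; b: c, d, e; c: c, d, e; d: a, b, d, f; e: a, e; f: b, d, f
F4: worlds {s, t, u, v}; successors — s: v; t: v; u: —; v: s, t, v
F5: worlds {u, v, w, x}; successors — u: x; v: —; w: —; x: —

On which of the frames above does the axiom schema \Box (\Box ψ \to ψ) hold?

F2

Frame correspondent (Sahlqvist): \forall x \forall y (Rxy \to Ryy) — i.e. shift-reflexivity.
F1: fails — Rxw but not Rww.
F2: satisfies the condition.
F3: fails — Rea but not Raa.
F4: fails — Rvt but not Rtt.
F5: fails — Rux but not Rxx.
Valid on: F2.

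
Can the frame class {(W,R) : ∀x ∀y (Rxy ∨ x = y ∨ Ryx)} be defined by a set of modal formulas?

If a class were modally definable it would be closed under disjoint unions (Goldblatt–Thomason).
Take 3 disjoint single-world reflexive frames: each is trivially connected, but their disjoint union has 3 worlds with no edge between distinct components, so it is not connected.
Hence connectedness of R is not modally definable.

No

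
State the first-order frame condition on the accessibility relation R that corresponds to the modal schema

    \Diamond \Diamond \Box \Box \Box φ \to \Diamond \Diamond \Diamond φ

\forall x \forall y (x R^2 y \to \exists w (y R^3 w \wedge x R^3 w))

This is a Sahlqvist (Geach-type) schema ◇^2□^3φ → □^0◇^3φ.
Minimal-valuation argument: fix x; take any y with xR^2y and any z with xR^0z. Set V(φ) to the set of worlds R-reachable from y in exactly 3 steps. Then □^3φ holds at y, so the antecedent holds at x; validity forces ◇^3φ at z, giving a w with zR^3w and yR^3w.
First-order correspondent: \forall x \forall y (x R^2 y \to \exists w (y R^3 w \wedge x R^3 w)).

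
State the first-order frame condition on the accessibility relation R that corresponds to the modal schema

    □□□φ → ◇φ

∀x ∃w (xR³w ∧ xRw)

This is a Sahlqvist (Geach-type) schema ◇^0□^3φ → □^0◇^1φ.
Minimal-valuation argument: fix x; take any y with xR^0y and any z with xR^0z. Set V(φ) to the set of worlds R-reachable from y in exactly 3 steps. Then □^3φ holds at y, so the antecedent holds at x; validity forces ◇^1φ at z, giving a w with zR^1w and yR^3w.
First-order correspondent: ∀x ∃w (xR³w ∧ xRw).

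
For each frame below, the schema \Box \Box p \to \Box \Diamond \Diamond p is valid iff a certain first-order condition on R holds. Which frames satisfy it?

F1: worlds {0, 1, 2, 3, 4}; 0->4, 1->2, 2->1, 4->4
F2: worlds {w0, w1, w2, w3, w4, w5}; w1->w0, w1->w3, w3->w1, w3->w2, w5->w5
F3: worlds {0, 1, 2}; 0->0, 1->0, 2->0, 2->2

F3

The schema corresponds to a generalized confluence (Geach) condition: \forall x \forall z (xRz \to \exists w (x R^2 w \wedge z R^2 w)).
F1: fails — 1R2 but no w with 1R²w and 2R²w.
F2: fails — w1Rw0 but no w with w1R²w and w0R²w.
F3: satisfies the condition.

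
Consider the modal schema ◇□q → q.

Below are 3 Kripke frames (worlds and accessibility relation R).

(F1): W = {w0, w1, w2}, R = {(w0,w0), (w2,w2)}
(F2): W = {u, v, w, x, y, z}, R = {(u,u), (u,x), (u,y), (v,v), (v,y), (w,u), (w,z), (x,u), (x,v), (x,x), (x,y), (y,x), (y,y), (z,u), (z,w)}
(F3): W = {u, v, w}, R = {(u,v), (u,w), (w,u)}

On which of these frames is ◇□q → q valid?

(F1)

The schema corresponds to symmetry: ∀x ∀y (Rxy → Ryx).
(F1): condition met.
(F2): fails — Rwu but not Ruw.
(F3): fails — Ruv but not Rvu.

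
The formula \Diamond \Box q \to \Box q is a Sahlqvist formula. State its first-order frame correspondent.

The Euclidean property

This is frame-equivalent to ◇q → □◇q (substitute ¬q for q and contrapose).
Suppose ◇q→□◇q is valid. Take Rxy, Rxz and set V(q)={y}. Then ◇q at x, so □◇q at x, so ◇q at z, so some w with Rzw has q; w=y, i.e. Rzy. By symmetry of the argument, Ryz.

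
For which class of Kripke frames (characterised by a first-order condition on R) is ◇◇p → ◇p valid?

This is a form of the 4 axiom.
It corresponds to transitivity: ∀x ∀y ∀z (Rxy ∧ Ryz → Rxz).

transitivity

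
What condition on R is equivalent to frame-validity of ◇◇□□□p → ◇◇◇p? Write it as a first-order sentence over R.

∀x ∀y (xR²y → ∃w (yR³w ∧ xR³w))

This is a Sahlqvist (Geach-type) schema ◇^2□^3p → □^0◇^3p.
First-order correspondent: ∀x ∀y (xR²y → ∃w (yR³w ∧ xR³w)).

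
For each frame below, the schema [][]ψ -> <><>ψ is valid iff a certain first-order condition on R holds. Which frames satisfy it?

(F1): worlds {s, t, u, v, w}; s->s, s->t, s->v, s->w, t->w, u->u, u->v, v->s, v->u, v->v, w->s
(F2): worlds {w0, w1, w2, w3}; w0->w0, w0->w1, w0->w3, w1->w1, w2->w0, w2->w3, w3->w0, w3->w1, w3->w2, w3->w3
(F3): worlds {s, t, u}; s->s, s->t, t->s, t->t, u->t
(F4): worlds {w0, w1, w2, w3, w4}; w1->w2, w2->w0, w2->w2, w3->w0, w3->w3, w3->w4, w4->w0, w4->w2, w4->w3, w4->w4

This is the axiom for a generalized confluence (Geach) condition; its first-order frame correspondent is forall x exists w (x R^2 w & x R^2 w).
(F1): holds.
(F2): holds.
(F3): holds.
(F4): fails — at w0 but no w with w0R²w and w0R²w.

(F1), (F2), (F3)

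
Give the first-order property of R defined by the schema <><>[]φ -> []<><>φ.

forall x forall y forall z ((x R^2 y & xRz) -> exists w (yRw & z R^2 w))

This is a Sahlqvist (Geach-type) schema ◇^2□^1φ → □^1◇^2φ.
First-order correspondent: forall x forall y forall z ((x R^2 y & xRz) -> exists w (yRw & z R^2 w)).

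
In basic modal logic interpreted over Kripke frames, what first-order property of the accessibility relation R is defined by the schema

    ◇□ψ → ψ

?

This schema is equivalent to the B axiom ψ → □◇ψ.
Its frame correspondent is symmetry — ∀x ∀y (Rxy → Ryx).

Symmetry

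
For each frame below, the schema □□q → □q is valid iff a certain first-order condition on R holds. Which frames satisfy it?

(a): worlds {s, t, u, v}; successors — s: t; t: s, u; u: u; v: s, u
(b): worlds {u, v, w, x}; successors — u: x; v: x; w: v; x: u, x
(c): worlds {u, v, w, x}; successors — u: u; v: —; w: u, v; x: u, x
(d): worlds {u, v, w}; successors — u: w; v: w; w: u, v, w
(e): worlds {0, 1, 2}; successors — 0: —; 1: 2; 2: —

The schema corresponds to density: ∀x ∀y (Rxy → ∃z (Rxz ∧ Rzy)).
(a): fails — Rvs but no z with Rvz and Rzs.
(b): fails — Rwv but no z with Rwz and Rzv.
(c): fails — Rwv but no z with Rwz and Rzv.
(d): ✓.
(e): fails — R12 but no z with R1z and Rz2.
Valid on: (d).

(d)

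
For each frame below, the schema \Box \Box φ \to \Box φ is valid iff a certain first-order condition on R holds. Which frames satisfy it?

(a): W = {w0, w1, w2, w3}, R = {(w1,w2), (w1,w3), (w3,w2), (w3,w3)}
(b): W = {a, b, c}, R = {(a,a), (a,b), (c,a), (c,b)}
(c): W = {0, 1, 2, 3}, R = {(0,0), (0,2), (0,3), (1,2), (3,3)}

(a), (b)

Frame correspondent (Sahlqvist): \forall x \forall y (Rxy \to \exists z (Rxz \wedge Rzy)) — i.e. density.
(a): holds.
(b): holds.
(c): fails — R12 but no z with R1z and Rz2.
Valid on: (a), (b).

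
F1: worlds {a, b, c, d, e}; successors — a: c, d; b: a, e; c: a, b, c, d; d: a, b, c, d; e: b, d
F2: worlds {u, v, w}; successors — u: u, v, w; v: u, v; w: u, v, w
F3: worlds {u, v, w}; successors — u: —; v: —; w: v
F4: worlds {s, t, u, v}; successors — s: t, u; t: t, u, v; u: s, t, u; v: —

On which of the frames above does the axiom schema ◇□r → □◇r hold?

This is the axiom for convergence; its first-order frame correspondent is ∀x ∀y ∀z (Rxy ∧ Rxz → ∃w (Ryw ∧ Rzw)).
F1: fails — Rcb and Rca but b and a have no common successor.
F2: holds.
F3: fails — Rwv and Rwv but v and v have no common successor.
F4: fails — Rtv and Rtv but v and v have no common successor.

F2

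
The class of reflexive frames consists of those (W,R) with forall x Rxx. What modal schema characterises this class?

□q → q

A defining formula is □q → q (the T axiom).
Suppose □q→q is valid. At any x set V(q)={w : Rxw}. Then □q holds at x, so q holds at x, i.e. Rxx.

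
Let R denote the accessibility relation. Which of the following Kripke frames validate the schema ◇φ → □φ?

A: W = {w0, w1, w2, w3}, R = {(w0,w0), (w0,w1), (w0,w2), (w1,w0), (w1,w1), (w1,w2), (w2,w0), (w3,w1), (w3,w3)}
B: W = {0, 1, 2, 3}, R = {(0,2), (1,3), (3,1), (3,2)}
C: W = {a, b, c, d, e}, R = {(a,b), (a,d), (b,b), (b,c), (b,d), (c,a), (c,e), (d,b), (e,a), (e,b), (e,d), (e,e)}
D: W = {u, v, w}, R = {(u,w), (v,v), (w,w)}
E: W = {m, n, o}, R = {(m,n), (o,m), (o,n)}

D

This is the axiom for partial functionality; its first-order frame correspondent is ∀x ∀y ∀z (Rxy ∧ Rxz → y = z).
A: fails — w0 sees both w0 and w1.
B: fails — 3 sees both 1 and 2.
C: fails — a sees both b and d.
D: condition met.
E: fails — o sees both m and n.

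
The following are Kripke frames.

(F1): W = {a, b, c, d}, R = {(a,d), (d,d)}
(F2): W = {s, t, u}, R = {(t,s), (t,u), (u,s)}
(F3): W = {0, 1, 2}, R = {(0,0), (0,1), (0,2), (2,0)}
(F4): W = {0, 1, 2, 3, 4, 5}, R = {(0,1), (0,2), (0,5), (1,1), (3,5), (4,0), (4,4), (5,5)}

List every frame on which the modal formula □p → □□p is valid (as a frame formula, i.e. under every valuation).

This is the axiom for transitivity; its first-order frame correspondent is ∀x ∀y ∀z (Rxy ∧ Ryz → Rxz).
(F1): holds.
(F2): holds.
(F3): fails — R20 and R01 but not R21.
(F4): fails — R40 and R02 but not R42.
Valid on: (F1), (F2).

(F1), (F2)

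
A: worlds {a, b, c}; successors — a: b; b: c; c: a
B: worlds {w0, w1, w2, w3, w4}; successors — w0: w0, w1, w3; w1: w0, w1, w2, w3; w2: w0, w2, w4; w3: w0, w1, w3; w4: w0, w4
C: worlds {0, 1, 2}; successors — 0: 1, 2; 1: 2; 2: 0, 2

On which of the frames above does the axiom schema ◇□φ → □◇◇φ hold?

This is the axiom for a generalized confluence (Geach) condition; its first-order frame correspondent is ∀x ∀y ∀z ((xRy ∧ xRz) → ∃w (yRw ∧ zR²w)).
A: fails — aRb, aRb but no w with bRw and bR²w.
B: satisfies the condition.
C: satisfies the condition.

B, C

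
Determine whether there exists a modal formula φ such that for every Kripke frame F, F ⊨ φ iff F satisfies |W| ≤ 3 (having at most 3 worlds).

Modal frame validity is preserved under disjoint unions.
Any modal formula valid on each of 4 disjoint one-world frames is valid on their disjoint union (validity is preserved under disjoint unions). Each one-world frame has |W|=1≤3, but the union has |W|=4.
So the class is not modally definable.

Not modally definable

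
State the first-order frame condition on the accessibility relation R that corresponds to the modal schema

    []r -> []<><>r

forall x forall z (xRz -> exists w (xRw & z R^2 w))

This is a Sahlqvist (Geach-type) schema ◇^0□^1r → □^1◇^2r.
First-order correspondent: forall x forall z (xRz -> exists w (xRw & z R^2 w)).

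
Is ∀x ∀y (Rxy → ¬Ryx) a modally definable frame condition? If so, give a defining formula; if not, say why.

Any modally definable frame class is closed under surjective bounded morphisms.
The 3-cycle (worlds 0,1,2 with 0→1→2→0) is asymmetric. Mapping every world to a single reflexive point • is a surjective bounded morphism, and the reflexive point is not asymmetric (R•• but asymmetry requires ¬R••).
So no modal formula (or set of formulas) defines exactly the asymmetric frames.

No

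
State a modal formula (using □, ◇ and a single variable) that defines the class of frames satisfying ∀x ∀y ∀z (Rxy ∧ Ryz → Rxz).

□ψ → □□ψ

A defining formula is □ψ → □□ψ (the 4 axiom).
Suppose □ψ→□□ψ is valid. Take Rxy, Ryz and set V(ψ)={w : Rxw}. Then □ψ at x, so □□ψ at x, so □ψ at y, so ψ at z, i.e. Rxz.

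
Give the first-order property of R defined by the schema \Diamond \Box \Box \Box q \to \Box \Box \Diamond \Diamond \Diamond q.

\forall x \forall y \forall z ((xRy \wedge x R^2 z) \to \exists w (y R^3 w \wedge z R^3 w))

This is a Sahlqvist (Geach-type) schema ◇^1□^3q → □^2◇^3q.
Minimal-valuation argument: fix x; take any y with xR^1y and any z with xR^2z. Set V(q) to the set of worlds R-reachable from y in exactly 3 steps. Then □^3q holds at y, so the antecedent holds at x; validity forces ◇^3q at z, giving a w with zR^3w and yR^3w.
First-order correspondent: \forall x \forall y \forall z ((xRy \wedge x R^2 z) \to \exists w (y R^3 w \wedge z R^3 w)).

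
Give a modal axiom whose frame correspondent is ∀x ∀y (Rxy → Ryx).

s → □◇s

This is symmetry; the standard corresponding axiom is B: s → □◇s.
Suppose s→□◇s is valid. Take Rxy and set V(s)={x}. Then s at x, so □◇s at x, so ◇s at y, so some z with Ryz has s; z=x, i.e. Ryx.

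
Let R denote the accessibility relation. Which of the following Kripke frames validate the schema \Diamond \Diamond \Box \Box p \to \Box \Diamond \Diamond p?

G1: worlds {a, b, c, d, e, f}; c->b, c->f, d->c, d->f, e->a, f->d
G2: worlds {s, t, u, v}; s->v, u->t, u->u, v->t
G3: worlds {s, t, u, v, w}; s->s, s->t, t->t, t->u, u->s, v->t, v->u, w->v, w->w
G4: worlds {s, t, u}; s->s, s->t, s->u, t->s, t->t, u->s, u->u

G3, G4

This is the axiom for a generalized confluence (Geach) condition; its first-order frame correspondent is \forall x \forall y \forall z ((x R^2 y \wedge xRz) \to \exists w (y R^2 w \wedge z R^2 w)).
G1: fails — cR²d, cRb but no w with dR²w and bR²w.
G2: fails — sR²t, sRv but no w with tR²w and vR²w.
G3: condition met.
G4: condition met.
Valid on: G3, G4.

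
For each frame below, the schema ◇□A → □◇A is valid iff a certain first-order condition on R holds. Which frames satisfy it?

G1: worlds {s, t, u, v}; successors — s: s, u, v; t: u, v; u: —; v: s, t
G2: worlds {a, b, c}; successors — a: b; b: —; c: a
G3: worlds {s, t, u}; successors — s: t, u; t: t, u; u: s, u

G3

Frame correspondent (Sahlqvist): ∀x ∀y ∀z (Rxy ∧ Rxz → ∃w (Ryw ∧ Rzw)) — i.e. convergence.
G1: fails — Rsv and Rsu but v and u have no common successor.
G2: fails — Rab and Rab but b and b have no common successor.
G3: satisfies the condition.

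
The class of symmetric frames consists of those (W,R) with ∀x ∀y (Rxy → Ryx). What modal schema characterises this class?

ψ → □◇ψ

The condition is symmetry. The B schema ψ → □◇ψ defines it.
Suppose ψ→□◇ψ is valid. Take Rxy and set V(ψ)={x}. Then ψ at x, so □◇ψ at x, so ◇ψ at y, so some z with Ryz has ψ; z=x, i.e. Ryx.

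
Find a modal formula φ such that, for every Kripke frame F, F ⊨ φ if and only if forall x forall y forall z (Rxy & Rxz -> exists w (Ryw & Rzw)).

A defining formula is ◇□p → □◇p (the .2 axiom).
Suppose ◇□p→□◇p is valid. Take Rxy, Rxz and set V(p)={w : Ryw}. Then □p at y so ◇□p at x, so □◇p at x, so ◇p at z, giving w with Rzw and Ryw.

◇□p → □◇p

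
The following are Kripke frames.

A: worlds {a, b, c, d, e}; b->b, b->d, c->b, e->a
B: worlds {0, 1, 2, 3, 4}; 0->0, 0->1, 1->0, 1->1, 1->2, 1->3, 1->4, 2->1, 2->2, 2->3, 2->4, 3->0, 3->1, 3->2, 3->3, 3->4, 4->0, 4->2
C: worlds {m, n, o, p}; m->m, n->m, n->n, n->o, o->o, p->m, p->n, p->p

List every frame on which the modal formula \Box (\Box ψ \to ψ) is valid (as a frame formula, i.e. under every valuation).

C

Frame correspondent (Sahlqvist): \forall x \forall y (Rxy \to Ryy) — i.e. shift-reflexivity.
A: fails — Rea but not Raa.
B: fails — R34 but not R44.
C: ✓.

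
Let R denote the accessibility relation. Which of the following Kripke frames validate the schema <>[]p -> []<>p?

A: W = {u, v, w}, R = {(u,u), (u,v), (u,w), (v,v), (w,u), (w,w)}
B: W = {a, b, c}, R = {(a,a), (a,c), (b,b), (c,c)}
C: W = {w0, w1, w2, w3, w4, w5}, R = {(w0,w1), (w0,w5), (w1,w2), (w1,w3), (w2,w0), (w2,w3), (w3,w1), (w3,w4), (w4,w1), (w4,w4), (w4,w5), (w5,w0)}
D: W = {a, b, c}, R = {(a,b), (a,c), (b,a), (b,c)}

This is the axiom for convergence; its first-order frame correspondent is forall x forall y forall z (Rxy & Rxz -> exists w (Ryw & Rzw)).
A: fails — Ruv and Ruw but v and w have no common successor.
B: holds.
C: fails — Rw0w5 and Rw0w1 but w5 and w1 have no common successor.
D: fails — Rac and Rac but c and c have no common successor.

B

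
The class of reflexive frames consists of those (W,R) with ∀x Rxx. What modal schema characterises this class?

□s → s

This is reflexivity; the standard corresponding axiom is T: □s → s.
Suppose □s→s is valid. At any x set V(s)={w : Rxw}. Then □s holds at x, so s holds at x, i.e. Rxx.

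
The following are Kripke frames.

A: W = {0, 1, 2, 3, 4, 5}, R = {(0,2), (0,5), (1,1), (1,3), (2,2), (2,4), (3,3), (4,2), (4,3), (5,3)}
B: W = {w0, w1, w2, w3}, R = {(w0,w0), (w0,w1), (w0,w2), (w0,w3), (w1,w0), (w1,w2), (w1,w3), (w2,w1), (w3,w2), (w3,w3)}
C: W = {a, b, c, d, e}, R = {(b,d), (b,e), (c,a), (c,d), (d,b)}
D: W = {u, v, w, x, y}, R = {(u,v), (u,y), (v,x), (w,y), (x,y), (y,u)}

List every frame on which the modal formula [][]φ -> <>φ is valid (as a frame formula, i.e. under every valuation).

A

This is the axiom for a generalized confluence (Geach) condition; its first-order frame correspondent is forall x exists w (x R^2 w & xRw).
A: satisfies the condition.
B: fails — at w2 but no w with w2R²w and w2Rw.
C: fails — at a but no w with aR²w and aRw.
D: fails — at u but no t with uR²t and uRt.
Valid on: A.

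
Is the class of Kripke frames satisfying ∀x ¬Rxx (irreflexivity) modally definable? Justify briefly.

If a class were modally definable it would be closed under surjective bounded morphisms (Goldblatt–Thomason).
The 3-cycle (worlds w0,w1,w2 with w0→w1→w2→w0) is irreflexive, and the map sending every world to a single reflexive point • is a surjective bounded morphism (forth: every edge maps to (•,•); back: every world has a successor). So any modal formula valid on the 3-cycle is also valid on the reflexive point, which is not irreflexive.
Hence irreflexivity is not modally definable.

Not modally definable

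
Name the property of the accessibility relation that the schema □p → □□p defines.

Suppose □p→□□p is valid. Take Rxy, Ryz and set V(p)={w : Rxw}. Then □p at x, so □□p at x, so □p at y, so p at z, i.e. Rxz.
Conversely, on a frame with transitivity the schema holds at every world under every valuation.
So the correspondent is transitivity.

transitivity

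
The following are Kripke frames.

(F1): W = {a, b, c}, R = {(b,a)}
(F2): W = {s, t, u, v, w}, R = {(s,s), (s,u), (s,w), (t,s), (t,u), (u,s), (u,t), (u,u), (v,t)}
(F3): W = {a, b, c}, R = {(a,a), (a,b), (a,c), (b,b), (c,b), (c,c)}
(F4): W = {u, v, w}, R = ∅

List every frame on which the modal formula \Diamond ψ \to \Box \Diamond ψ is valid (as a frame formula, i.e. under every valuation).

(F4)

The schema corresponds to the Euclidean property: \forall x \forall y \forall z (Rxy \wedge Rxz \to Ryz).
(F1): fails — Rba and Rba but not Raa.
(F2): fails — Rsw and Rsw but not Rww.
(F3): fails — Rab and Raa but not Rba.
(F4): condition met.
Valid on: (F4).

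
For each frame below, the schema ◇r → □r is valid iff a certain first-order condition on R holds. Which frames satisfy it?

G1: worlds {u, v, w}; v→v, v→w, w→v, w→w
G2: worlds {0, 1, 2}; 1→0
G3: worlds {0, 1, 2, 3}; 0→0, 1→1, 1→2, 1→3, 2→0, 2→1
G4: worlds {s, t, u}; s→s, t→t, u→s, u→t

G2

The schema corresponds to partial functionality: ∀x ∀y ∀z (Rxy ∧ Rxz → y = z).
G1: fails — v sees both v and w.
G2: holds.
G3: fails — 1 sees both 1 and 2.
G4: fails — u sees both s and t.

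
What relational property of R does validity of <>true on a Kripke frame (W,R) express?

◇⊤ holds at w iff w has a successor, so frame-validity of ◇⊤ is exactly seriality. Equivalently via □p → ◇p:
Suppose □p→◇p is valid. At any x set V(p)=W. Then □p at x, so ◇p at x, so x has a successor.
Conversely, any frame satisfying forall x exists y Rxy validates the schema.
So the correspondent is seriality.

Seriality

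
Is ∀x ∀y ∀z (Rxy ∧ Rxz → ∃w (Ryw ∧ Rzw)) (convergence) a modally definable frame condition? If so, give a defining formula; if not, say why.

Definable; ◇□q → □◇q defines it

This is a Sahlqvist condition; the .2 axiom ◇□q → □◇q defines it.
Suppose ◇□q→□◇q is valid. Take Rxy, Rxz and set V(q)={w : Ryw}. Then □q at y so ◇□q at x, so □◇q at x, so ◇q at z, giving w with Rzw and Ryw.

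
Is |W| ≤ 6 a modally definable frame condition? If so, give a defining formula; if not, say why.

Not modally definable

Modal frame validity is preserved under disjoint unions.
Any modal formula valid on each of 7 disjoint one-world frames is valid on their disjoint union (validity is preserved under disjoint unions). Each one-world frame has |W|=1≤6, but the union has |W|=7.
So the class is not modally definable.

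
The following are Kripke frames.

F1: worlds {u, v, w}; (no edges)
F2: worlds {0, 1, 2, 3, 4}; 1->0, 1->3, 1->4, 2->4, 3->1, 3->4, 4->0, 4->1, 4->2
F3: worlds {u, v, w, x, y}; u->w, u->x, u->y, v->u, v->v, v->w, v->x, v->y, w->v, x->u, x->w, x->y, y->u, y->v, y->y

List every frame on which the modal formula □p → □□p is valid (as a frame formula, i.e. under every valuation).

This is the axiom for transitivity; its first-order frame correspondent is ∀x ∀y ∀z (Rxy ∧ Ryz → Rxz).
F1: holds.
F2: fails — R34 and R40 but not R30.
F3: fails — Rxw and Rwv but not Rxv.
Valid on: F1.

F1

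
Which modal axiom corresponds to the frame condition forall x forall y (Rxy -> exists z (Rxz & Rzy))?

The condition is density. The C4 schema □□p → □p defines it.

□□p → □p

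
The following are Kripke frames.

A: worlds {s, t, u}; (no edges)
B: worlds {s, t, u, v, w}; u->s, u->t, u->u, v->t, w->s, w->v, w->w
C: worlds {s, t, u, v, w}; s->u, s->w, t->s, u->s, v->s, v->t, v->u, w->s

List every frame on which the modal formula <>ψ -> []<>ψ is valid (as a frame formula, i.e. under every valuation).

A

This is the axiom for the Euclidean property; its first-order frame correspondent is forall x forall y forall z (Rxy & Rxz -> Ryz).
A: condition met.
B: fails — Rut and Rut but not Rtt.
C: fails — Rsw and Rsw but not Rww.
Valid on: A.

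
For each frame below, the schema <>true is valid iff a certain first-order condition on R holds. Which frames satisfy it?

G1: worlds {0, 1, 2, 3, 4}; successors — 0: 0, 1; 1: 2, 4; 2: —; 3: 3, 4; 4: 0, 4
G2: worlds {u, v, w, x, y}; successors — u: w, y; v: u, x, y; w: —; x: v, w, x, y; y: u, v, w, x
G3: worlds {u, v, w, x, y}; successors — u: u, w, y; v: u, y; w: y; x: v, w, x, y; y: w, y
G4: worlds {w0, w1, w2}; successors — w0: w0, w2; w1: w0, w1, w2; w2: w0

This is the axiom for seriality; its first-order frame correspondent is forall x exists y Rxy.
G1: fails — world 2 has no successor.
G2: fails — world w has no successor.
G3: condition met.
G4: condition met.
Valid on: G3, G4.

G3, G4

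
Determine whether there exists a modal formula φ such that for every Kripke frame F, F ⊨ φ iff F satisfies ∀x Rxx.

Yes, by □q → q

The condition is reflexivity. A defining modal formula is □q → q.
Suppose □q→q is valid. At any x set V(q)={w : Rxw}. Then □q holds at x, so q holds at x, i.e. Rxx.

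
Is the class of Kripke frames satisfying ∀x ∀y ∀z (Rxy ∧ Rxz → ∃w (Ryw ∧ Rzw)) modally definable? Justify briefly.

Yes: it is convergence, defined by the .2 schema ◇□q → □◇q.

Definable; ◇□q → □◇q defines it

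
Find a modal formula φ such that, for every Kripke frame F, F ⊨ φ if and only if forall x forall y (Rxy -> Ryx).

r → □◇r

The condition is symmetry. The B schema r → □◇r defines it.
Suppose r→□◇r is valid. Take Rxy and set V(r)={x}. Then r at x, so □◇r at x, so ◇r at y, so some z with Ryz has r; z=x, i.e. Ryx.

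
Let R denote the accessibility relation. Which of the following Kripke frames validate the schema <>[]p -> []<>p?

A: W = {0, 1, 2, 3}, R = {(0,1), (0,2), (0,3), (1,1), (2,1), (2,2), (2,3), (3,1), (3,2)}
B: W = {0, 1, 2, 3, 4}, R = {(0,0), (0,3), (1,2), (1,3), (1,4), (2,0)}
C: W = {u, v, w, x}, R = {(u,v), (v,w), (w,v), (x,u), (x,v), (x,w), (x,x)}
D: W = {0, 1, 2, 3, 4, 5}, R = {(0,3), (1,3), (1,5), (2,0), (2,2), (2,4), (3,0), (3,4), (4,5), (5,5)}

A

The schema corresponds to convergence: forall x forall y forall z (Rxy & Rxz -> exists w (Ryw & Rzw)).
A: satisfies the condition.
B: fails — R00 and R03 but 0 and 3 have no common successor.
C: fails — Rxw and Rxv but w and v have no common successor.
D: fails — R13 and R15 but 3 and 5 have no common successor.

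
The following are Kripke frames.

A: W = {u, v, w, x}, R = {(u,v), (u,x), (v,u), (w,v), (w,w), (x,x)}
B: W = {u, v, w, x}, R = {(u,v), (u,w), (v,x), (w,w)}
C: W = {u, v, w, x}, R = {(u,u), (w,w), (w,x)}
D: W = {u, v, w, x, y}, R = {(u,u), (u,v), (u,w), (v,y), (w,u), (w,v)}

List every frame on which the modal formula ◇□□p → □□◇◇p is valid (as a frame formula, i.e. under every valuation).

A

The schema corresponds to a generalized confluence (Geach) condition: ∀x ∀y ∀z ((xRy ∧ xR²z) → ∃w (yR²w ∧ zR²w)).
A: satisfies the condition.
B: fails — uRv, uR²w but no t with vR²t and wR²t.
C: fails — wRw, wR²x but no t with wR²t and xR²t.
D: fails — uRu, uR²v but no t with uR²t and vR²t.
Valid on: A.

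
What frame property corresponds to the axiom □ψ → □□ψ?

Transitivity

Suppose □ψ→□□ψ is valid. Take Rxy, Ryz and set V(ψ)={w : Rxw}. Then □ψ at x, so □□ψ at x, so □ψ at y, so ψ at z, i.e. Rxz.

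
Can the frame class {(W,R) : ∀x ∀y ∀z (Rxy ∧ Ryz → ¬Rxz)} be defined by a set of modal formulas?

No — not modally definable

If a class were modally definable it would be closed under surjective bounded morphisms (Goldblatt–Thomason).
The 5-cycle (worlds w0,w1,w2,w3,w4 with w0→w1→w2→w3→w4→w0) is intransitive. Mapping every world to a single reflexive point • is a surjective bounded morphism; the reflexive point is not intransitive (R••∧R•• but R••).
Hence intransitivity is not modally definable.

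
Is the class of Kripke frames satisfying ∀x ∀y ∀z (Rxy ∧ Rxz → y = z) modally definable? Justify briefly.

Yes, by ◇q → □q

This is a Sahlqvist condition; the CD axiom ◇q → □q defines it.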